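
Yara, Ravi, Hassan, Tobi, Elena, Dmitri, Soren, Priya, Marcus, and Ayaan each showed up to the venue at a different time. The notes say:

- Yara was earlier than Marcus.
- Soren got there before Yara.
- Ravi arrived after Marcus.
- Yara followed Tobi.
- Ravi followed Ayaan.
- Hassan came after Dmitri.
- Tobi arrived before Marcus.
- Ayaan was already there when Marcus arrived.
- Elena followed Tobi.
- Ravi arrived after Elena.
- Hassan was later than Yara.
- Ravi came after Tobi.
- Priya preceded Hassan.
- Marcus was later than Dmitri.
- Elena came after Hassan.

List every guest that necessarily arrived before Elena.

Directly stated before Elena: Hassan and Tobi.
Dmitri reaches Elena via Dmitri → Hassan → Elena.
Priya reaches Elena via Priya → Hassan → Elena.
Soren reaches Elena via Soren → Yara → Hassan → Elena.
Likewise Yara reaches Elena by chaining the stated constraints.
No chain forces Marcus (or any of the others) ahead of Elena.

Dmitri, Hassan, Priya, Soren, Tobi, Yara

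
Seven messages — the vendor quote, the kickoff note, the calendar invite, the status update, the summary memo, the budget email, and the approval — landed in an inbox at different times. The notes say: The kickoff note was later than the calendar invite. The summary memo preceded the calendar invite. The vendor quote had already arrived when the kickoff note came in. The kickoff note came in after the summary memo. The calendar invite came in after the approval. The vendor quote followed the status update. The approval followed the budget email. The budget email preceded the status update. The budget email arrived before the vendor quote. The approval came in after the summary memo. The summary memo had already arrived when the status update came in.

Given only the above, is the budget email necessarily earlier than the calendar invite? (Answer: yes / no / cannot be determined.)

yes

Chain the constraints: the budget email → the approval → the calendar invite. Each link is directly stated, so the budget email comes before the calendar invite.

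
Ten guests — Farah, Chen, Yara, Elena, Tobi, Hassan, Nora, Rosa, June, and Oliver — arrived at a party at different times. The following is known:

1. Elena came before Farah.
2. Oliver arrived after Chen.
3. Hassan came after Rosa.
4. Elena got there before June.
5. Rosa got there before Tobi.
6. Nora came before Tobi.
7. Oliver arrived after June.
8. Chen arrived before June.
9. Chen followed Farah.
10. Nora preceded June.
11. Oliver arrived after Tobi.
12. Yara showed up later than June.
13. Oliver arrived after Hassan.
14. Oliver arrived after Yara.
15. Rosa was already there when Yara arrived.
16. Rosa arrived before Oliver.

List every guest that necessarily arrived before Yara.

Directly stated before Yara: June and Rosa.
Chen reaches Yara via Chen → June → Yara.
Elena reaches Yara via Elena → June → Yara.
Farah reaches Yara via Farah → Chen → June → Yara.
Likewise Nora reaches Yara by chaining the stated constraints.
No chain forces Tobi (or any of the others) ahead of Yara.

Chen, Elena, Farah, June, Nora, Rosa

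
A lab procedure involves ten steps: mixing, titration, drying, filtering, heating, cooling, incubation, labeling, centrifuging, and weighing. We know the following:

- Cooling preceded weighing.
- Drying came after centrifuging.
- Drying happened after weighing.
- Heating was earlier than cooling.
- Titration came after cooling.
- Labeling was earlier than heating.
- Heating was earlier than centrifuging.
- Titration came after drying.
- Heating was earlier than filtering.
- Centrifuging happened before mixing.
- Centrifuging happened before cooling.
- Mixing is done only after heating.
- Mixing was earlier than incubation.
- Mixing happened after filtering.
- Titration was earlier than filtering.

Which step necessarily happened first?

Labeling has a chain of constraints placing it before every other step, so labeling must be first.

labeling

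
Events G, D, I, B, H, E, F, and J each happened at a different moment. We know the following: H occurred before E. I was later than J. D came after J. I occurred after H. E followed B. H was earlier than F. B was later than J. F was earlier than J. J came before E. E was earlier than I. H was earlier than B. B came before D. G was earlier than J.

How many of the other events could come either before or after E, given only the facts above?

1

Forced before E: B, F, G, H, and J; forced after E: I.
That leaves D with no forced order relative to E — 1.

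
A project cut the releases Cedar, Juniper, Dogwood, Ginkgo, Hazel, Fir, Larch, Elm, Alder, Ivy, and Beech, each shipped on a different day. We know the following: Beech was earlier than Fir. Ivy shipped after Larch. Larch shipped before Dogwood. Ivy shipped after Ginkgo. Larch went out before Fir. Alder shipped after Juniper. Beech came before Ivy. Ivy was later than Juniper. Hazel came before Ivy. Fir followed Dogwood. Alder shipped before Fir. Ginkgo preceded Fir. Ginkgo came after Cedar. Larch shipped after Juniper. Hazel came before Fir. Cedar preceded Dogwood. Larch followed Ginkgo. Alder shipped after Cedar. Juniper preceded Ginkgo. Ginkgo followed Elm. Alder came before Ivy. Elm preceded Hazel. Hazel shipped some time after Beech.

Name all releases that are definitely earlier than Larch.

Directly stated before Larch: Ginkgo and Juniper.
Cedar reaches Larch via Cedar → Ginkgo → Larch.
Elm reaches Larch via Elm → Ginkgo → Larch.
No chain forces Hazel (or any of the others) ahead of Larch.

Cedar, Elm, Ginkgo, Juniper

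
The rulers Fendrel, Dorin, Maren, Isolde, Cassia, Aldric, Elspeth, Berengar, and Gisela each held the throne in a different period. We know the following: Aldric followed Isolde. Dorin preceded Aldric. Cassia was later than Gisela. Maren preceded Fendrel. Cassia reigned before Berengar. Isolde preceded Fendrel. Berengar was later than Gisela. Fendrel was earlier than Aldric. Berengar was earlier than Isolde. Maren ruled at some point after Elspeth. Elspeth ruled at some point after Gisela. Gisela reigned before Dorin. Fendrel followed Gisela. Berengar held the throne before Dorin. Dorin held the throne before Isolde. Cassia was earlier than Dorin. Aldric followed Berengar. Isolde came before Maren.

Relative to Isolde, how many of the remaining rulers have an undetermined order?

Forced before Isolde: Berengar, Cassia, Dorin, and Gisela; forced after Isolde: Aldric, Fendrel, and Maren.
That leaves Elspeth with no forced order relative to Isolde — 1.

1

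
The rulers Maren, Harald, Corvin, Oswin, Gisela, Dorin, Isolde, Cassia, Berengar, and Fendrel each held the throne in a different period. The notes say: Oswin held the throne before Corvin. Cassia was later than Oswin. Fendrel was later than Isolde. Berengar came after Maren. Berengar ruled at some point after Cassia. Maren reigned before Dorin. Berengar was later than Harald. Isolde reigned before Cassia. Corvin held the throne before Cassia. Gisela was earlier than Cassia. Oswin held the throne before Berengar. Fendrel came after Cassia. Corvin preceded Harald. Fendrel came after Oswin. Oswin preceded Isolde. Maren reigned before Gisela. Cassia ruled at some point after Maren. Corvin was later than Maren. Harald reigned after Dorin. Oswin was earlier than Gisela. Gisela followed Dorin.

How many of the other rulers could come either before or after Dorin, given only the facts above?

Forced before Dorin: Maren; forced after Dorin: Berengar, Cassia, Fendrel, Gisela, and Harald.
That leaves Corvin, Isolde, and Oswin with no forced order relative to Dorin — 3.

3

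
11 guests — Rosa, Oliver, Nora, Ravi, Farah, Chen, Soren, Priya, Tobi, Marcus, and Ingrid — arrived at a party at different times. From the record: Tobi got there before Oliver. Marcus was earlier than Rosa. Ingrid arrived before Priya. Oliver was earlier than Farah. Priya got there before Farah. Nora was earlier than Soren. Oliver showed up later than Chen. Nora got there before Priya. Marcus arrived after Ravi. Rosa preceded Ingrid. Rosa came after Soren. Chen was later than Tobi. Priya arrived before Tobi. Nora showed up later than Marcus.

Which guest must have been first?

Ravi has a chain of constraints placing them before every other guest, so Ravi must be first.

Ravi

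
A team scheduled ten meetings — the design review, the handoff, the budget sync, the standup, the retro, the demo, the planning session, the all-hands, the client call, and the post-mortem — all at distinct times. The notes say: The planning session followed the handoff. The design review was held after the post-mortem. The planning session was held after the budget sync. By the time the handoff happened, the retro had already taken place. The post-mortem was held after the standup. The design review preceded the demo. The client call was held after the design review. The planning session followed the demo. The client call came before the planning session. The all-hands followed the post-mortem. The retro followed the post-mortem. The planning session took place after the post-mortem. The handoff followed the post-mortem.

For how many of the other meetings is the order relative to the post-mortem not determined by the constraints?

Forced before the post-mortem: the standup; forced after the post-mortem: the all-hands, the client call, the demo, the design review, the handoff, the planning session, and the retro.
That leaves the budget sync with no forced order relative to the post-mortem — 1.

1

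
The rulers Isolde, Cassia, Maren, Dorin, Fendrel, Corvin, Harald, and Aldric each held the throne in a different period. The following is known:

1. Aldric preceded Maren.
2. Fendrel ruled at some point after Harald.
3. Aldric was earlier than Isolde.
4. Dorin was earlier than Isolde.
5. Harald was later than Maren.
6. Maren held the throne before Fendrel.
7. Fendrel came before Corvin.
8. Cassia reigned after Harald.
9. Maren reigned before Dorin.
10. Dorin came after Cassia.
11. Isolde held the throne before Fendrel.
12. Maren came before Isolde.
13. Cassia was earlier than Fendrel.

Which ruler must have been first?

Aldric

Aldric has a chain of constraints placing them before every other ruler, so Aldric must be first.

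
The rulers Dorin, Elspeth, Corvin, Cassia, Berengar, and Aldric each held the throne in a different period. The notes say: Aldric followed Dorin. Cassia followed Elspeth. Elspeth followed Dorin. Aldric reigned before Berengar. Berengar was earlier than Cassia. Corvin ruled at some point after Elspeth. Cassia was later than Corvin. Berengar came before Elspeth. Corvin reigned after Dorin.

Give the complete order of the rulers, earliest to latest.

The constraints fix every adjacent pair, so only one ordering works:
Dorin → Aldric → Berengar → Elspeth → Corvin → Cassia.

Dorin, Aldric, Berengar, Elspeth, Corvin, Cassia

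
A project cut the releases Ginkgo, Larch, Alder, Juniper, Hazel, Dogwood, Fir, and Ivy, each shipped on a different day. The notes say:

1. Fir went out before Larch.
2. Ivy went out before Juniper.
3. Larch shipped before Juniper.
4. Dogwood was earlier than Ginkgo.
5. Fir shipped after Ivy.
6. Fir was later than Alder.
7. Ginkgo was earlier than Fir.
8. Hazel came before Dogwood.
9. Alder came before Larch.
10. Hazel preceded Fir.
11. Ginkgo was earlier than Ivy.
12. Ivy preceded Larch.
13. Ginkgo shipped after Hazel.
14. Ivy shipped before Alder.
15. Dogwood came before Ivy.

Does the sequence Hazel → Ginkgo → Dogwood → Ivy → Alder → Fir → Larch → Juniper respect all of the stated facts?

The constraints require Dogwood before Ginkgo, but in the proposed sequence Ginkgo appears ahead of Dogwood. That one violation is enough.

no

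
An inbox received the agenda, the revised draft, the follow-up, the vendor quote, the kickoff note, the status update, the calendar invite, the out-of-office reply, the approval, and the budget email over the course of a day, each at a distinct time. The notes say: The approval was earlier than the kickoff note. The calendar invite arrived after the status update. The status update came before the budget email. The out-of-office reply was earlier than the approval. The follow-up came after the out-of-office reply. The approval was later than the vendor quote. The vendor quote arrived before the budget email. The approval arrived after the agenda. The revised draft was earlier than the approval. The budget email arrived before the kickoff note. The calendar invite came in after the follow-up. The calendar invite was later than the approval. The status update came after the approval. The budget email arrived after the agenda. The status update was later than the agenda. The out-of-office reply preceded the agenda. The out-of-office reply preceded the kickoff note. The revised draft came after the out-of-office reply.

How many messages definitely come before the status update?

5

Directly stated before the status update: the agenda and the approval.
The out-of-office reply reaches the status update via the out-of-office reply → the agenda → the status update.
The revised draft reaches the status update via the revised draft → the approval → the status update.
The vendor quote reaches the status update via the vendor quote → the approval → the status update.
No chain forces the kickoff note (or any of the others) ahead of the status update.
That's the agenda, the approval, the out-of-office reply, the revised draft, and the vendor quote — 5 in all.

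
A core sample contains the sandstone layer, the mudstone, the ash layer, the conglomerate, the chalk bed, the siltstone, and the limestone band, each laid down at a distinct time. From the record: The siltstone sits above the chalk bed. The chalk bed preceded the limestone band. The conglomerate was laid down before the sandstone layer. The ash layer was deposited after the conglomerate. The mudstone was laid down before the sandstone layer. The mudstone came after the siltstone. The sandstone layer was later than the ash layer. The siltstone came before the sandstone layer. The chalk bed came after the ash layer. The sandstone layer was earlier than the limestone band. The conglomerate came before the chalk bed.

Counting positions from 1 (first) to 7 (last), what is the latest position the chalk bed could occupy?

3

The chalk bed must come before the limestone band, the mudstone, the sandstone layer, and the siltstone — 4 layers forced after it.
Everything else can be placed before the chalk bed in some valid order, so the chalk bed can sit as late as position 7 − 4 = 3.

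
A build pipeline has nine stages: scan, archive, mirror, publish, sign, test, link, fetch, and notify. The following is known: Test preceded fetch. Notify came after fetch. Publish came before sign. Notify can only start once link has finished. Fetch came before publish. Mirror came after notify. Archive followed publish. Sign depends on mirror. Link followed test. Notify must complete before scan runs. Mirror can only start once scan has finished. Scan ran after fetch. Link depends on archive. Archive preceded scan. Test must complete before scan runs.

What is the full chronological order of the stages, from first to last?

The constraints fix every adjacent pair, so only one ordering works:
test → fetch → publish → archive → link → notify → scan → mirror → sign.

test, fetch, publish, archive, link, notify, scan, mirror, sign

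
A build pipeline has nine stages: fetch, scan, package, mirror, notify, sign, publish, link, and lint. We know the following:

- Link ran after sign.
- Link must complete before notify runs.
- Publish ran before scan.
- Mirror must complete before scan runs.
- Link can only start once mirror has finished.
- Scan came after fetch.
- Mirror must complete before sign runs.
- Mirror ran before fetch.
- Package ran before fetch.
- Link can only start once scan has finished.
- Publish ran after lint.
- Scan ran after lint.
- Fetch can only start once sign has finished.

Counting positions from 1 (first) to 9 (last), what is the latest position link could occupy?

8

Link must come before notify — 1 stage forced after it.
Everything else can be placed before link in some valid order, so link can sit as late as position 9 − 1 = 8.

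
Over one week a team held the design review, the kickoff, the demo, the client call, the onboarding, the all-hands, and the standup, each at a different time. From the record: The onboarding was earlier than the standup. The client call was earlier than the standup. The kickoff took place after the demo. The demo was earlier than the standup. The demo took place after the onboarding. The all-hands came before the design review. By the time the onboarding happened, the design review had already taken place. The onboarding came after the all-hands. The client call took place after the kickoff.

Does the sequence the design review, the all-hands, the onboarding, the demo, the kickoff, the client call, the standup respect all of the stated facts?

no

The constraints require the all-hands before the design review, but in the proposed sequence the design review appears ahead of the all-hands. That one violation is enough.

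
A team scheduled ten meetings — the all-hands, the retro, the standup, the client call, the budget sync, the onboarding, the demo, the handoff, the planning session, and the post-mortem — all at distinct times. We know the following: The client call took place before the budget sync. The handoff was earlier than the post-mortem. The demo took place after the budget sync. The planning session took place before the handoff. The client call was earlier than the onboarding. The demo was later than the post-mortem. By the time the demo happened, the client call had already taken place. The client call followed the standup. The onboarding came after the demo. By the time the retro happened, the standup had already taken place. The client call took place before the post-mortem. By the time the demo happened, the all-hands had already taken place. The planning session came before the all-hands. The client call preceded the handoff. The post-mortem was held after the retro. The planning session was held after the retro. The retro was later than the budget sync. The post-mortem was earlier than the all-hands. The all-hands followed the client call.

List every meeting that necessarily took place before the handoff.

the budget sync, the client call, the planning session, the retro, the standup

Directly stated before the handoff: the client call and the planning session.
The budget sync reaches the handoff via the budget sync → the retro → the planning session → the handoff.
The retro reaches the handoff via the retro → the planning session → the handoff.
The standup reaches the handoff via the standup → the client call → the handoff.
No chain forces the all-hands (or any of the others) ahead of the handoff.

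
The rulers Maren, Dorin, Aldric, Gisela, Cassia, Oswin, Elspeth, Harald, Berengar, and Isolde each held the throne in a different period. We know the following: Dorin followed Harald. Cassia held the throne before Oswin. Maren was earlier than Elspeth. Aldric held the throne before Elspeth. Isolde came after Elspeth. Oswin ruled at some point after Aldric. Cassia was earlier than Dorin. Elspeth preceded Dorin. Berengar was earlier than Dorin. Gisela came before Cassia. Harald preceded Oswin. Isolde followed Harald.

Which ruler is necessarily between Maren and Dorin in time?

Elspeth

Tracing the constraints gives Maren → Elspeth → Dorin, so Elspeth sits after Maren and before Dorin.
No other ruler is forced both after Maren and before Dorin.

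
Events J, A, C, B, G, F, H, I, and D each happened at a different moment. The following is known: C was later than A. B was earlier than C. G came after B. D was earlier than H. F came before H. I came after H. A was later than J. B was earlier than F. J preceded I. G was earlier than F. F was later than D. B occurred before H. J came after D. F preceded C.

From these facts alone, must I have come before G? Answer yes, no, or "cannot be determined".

no

Tracing the constraints gives G → F → H → I, so G must come before I.
That means I cannot be before G.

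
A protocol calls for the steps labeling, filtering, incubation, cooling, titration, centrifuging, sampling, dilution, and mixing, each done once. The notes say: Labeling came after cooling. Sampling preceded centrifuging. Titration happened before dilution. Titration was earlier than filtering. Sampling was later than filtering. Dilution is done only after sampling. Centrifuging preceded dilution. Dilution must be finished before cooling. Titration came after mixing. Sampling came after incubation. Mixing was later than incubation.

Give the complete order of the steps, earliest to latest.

The constraints fix every adjacent pair, so only one ordering works:
incubation → mixing → titration → filtering → sampling → centrifuging → dilution → cooling → labeling.

incubation, mixing, titration, filtering, sampling, centrifuging, dilution, cooling, labeling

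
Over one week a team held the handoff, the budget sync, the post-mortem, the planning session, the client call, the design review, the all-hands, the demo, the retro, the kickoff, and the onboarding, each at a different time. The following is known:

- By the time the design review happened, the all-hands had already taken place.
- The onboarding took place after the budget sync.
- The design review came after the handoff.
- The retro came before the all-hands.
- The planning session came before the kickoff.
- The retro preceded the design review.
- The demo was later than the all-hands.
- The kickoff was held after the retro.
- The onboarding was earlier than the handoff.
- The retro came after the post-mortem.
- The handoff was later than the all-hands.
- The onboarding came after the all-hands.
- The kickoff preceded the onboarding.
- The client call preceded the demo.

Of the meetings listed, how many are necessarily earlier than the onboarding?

6

Directly stated before the onboarding: the all-hands, the budget sync, and the kickoff.
The planning session reaches the onboarding via the planning session → the kickoff → the onboarding.
The post-mortem reaches the onboarding via the post-mortem → the retro → the all-hands → the onboarding.
The retro reaches the onboarding via the retro → the all-hands → the onboarding.
No chain forces the client call (or any of the others) ahead of the onboarding.
That's the all-hands, the budget sync, the kickoff, the planning session, the post-mortem, and the retro — 6 in all.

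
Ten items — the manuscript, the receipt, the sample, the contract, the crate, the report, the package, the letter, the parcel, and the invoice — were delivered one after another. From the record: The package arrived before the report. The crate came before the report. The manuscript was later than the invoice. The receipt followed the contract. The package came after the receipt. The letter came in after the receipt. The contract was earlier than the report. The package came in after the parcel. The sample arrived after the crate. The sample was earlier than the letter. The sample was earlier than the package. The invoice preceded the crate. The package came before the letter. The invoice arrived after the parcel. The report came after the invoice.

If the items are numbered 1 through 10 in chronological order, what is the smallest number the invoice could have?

2

The parcel must come before the invoice — 1 forced predecessor.
Nothing else is forced ahead of the invoice, so its earliest slot is position 1 + 1 = 2.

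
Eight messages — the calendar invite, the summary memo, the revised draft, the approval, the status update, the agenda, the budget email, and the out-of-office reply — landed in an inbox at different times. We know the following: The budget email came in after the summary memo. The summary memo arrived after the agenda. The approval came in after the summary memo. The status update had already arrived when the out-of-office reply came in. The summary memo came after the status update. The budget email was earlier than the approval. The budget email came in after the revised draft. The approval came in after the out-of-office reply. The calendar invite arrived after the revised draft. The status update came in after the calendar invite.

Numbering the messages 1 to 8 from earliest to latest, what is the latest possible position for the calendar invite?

3

The calendar invite must come before the approval, the budget email, the out-of-office reply, the status update, and the summary memo — 5 messages forced after it.
Everything else can be placed before the calendar invite in some valid order, so the calendar invite can sit as late as position 8 − 5 = 3.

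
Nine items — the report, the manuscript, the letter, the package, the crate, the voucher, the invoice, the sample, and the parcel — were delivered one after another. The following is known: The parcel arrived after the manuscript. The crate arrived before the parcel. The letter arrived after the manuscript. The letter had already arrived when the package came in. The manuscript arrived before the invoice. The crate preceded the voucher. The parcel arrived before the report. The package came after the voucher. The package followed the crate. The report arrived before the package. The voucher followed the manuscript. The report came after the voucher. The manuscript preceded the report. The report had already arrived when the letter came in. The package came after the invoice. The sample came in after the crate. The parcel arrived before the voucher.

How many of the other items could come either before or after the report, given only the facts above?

Forced before the report: the crate, the manuscript, the parcel, and the voucher; forced after the report: the letter and the package.
That leaves the invoice and the sample with no forced order relative to the report — 2.

2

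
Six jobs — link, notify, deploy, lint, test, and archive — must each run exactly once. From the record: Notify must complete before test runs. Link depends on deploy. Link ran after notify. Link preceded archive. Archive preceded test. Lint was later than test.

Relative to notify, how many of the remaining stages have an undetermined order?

Forced after notify: archive, link, lint, and test.
That leaves deploy with no forced order relative to notify — 1.

1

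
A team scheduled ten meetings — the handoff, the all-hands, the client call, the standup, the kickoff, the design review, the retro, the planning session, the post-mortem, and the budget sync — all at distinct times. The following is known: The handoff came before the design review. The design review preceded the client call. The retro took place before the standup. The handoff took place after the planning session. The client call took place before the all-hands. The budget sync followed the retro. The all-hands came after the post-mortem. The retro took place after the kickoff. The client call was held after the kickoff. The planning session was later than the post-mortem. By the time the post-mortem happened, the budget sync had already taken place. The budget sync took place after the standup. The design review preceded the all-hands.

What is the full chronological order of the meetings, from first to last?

The constraints fix every adjacent pair, so only one ordering works:
the kickoff → the retro → the standup → the budget sync → the post-mortem → the planning session → the handoff → the design review → the client call → the all-hands.

the kickoff, the retro, the standup, the budget sync, the post-mortem, the planning session, the handoff, the design review, the client call, the all-hands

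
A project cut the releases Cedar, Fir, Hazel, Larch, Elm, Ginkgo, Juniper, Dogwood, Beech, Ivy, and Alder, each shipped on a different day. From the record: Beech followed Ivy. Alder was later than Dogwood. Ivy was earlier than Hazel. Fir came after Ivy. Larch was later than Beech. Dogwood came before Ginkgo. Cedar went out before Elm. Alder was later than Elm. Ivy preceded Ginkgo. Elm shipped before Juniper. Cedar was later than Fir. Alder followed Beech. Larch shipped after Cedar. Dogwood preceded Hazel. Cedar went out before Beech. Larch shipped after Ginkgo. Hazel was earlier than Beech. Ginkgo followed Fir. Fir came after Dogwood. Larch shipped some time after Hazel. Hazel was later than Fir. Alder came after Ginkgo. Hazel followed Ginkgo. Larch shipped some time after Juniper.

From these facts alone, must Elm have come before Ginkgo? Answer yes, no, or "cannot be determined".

No chain of stated constraints runs from Elm to Ginkgo, and none runs from Ginkgo to Elm either.
So the relative order of Elm and Ginkgo is not fixed by the given facts.

cannot be determined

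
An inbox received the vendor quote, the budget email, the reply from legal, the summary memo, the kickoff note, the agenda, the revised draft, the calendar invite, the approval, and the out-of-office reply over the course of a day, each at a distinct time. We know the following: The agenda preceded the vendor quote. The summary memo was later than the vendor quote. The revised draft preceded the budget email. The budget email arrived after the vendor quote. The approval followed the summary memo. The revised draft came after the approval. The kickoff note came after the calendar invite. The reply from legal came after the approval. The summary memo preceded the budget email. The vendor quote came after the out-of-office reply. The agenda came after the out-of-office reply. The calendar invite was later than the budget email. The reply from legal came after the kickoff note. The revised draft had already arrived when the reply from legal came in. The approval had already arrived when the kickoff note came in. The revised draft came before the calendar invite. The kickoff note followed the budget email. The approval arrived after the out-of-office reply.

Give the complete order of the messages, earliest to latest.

the out-of-office reply, the agenda, the vendor quote, the summary memo, the approval, the revised draft, the budget email, the calendar invite, the kickoff note, the reply from legal

The constraints fix every adjacent pair, so only one ordering works:
the out-of-office reply → the agenda → the vendor quote → the summary memo → the approval → the revised draft → the budget email → the calendar invite → the kickoff note → the reply from legal.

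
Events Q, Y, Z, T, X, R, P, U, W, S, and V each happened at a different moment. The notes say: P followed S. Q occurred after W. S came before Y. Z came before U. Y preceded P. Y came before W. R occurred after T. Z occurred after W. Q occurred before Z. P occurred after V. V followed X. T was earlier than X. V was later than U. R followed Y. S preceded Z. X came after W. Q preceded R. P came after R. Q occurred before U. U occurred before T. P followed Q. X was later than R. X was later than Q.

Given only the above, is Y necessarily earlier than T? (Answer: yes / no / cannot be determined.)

Chain the constraints: Y → W → Z → U → T. Each link is directly stated, so Y comes before T.

yes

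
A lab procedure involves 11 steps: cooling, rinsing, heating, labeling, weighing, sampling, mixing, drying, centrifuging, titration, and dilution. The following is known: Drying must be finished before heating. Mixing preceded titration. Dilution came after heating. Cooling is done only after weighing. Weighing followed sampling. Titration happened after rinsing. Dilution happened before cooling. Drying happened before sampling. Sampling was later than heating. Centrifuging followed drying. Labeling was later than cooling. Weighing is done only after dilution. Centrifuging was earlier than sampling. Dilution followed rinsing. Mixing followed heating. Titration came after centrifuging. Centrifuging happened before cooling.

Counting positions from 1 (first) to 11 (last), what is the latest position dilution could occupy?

8

Dilution must come before cooling, labeling, and weighing — 3 steps forced after it.
Everything else can be placed before dilution in some valid order, so dilution can sit as late as position 11 − 3 = 8.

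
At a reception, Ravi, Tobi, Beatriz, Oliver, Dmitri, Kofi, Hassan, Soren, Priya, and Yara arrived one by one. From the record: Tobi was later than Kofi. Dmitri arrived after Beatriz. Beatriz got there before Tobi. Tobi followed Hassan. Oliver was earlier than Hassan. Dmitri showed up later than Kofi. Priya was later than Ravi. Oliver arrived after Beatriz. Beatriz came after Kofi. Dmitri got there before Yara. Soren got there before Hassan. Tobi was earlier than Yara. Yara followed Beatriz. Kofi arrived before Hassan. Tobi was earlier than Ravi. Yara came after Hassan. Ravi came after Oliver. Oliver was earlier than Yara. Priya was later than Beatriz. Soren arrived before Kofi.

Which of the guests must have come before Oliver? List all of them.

Directly stated before Oliver: Beatriz.
Kofi reaches Oliver via Kofi → Beatriz → Oliver.
Soren reaches Oliver via Soren → Kofi → Beatriz → Oliver.
No chain forces Dmitri (or any of the others) ahead of Oliver.

Beatriz, Kofi, Soren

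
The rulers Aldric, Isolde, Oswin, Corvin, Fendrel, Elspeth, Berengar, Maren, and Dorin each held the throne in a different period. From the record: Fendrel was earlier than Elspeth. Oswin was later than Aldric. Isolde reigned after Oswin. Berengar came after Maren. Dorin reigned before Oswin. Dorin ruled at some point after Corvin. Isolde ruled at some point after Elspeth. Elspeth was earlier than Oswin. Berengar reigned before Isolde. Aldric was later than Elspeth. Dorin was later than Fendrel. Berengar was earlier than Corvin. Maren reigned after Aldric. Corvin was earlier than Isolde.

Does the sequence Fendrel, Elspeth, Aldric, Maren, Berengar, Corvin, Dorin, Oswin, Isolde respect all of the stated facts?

Check each stated constraint against the proposed order — e.g. Elspeth is ahead of Oswin; Elspeth is ahead of Isolde. Every pair is in the required order; nothing is violated.

yes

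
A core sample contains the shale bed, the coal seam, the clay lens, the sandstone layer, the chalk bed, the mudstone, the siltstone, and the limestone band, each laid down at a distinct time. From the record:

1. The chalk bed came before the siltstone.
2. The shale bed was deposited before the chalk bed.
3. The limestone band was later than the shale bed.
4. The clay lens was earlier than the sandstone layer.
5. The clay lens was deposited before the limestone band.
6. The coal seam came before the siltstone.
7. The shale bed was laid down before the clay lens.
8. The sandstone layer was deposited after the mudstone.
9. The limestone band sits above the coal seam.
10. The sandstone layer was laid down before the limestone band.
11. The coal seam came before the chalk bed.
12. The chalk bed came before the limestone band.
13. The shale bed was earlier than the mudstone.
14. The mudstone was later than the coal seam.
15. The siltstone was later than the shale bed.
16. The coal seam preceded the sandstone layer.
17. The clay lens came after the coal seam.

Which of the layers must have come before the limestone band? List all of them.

Directly stated before the limestone band: the chalk bed, the clay lens, the coal seam, the sandstone layer, and the shale bed.
The mudstone reaches the limestone band via the mudstone → the sandstone layer → the limestone band.
No chain forces the siltstone ahead of the limestone band.

the chalk bed, the clay lens, the coal seam, the mudstone, the sandstone layer, the shale bed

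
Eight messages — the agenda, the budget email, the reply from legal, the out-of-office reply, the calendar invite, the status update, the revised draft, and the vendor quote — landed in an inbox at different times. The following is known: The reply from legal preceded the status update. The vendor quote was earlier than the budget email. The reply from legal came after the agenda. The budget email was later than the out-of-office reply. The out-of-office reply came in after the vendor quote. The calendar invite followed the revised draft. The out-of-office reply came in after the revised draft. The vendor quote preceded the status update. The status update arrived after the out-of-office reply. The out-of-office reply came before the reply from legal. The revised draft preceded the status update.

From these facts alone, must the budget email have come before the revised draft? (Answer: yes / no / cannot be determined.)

Tracing the constraints gives the revised draft → the out-of-office reply → the budget email, so the revised draft must come before the budget email.
That means the budget email cannot be before the revised draft.

no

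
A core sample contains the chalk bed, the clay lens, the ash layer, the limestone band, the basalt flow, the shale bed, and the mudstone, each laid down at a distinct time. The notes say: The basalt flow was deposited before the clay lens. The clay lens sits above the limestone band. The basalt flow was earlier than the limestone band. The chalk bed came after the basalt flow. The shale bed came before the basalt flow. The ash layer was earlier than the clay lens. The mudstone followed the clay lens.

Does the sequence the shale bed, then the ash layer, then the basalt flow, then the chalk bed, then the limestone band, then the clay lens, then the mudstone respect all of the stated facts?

yes

Check each stated constraint against the proposed order — e.g. the basalt flow is ahead of the clay lens; the ash layer is ahead of the clay lens. Every pair is in the required order; nothing is violated.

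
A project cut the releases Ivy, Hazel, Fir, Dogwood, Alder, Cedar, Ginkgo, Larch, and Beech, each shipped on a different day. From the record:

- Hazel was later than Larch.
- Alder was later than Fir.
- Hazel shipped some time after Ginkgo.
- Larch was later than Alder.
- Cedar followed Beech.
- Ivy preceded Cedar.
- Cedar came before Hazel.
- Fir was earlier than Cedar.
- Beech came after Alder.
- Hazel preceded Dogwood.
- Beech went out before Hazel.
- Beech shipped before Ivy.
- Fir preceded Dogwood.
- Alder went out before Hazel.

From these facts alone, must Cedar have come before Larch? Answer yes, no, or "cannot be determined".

cannot be determined

No chain of stated constraints runs from Cedar to Larch, and none runs from Larch to Cedar either.
So the relative order of Cedar and Larch is not fixed by the given facts.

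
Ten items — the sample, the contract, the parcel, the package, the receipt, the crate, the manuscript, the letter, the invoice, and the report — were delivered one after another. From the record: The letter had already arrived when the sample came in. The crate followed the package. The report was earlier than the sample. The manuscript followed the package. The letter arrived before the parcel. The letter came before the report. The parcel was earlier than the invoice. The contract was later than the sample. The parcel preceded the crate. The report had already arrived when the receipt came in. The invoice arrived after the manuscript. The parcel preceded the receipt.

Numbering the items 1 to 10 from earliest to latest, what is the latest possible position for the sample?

9

The sample must come before the contract — 1 item forced after it.
Everything else can be placed before the sample in some valid order, so the sample can sit as late as position 10 − 1 = 9.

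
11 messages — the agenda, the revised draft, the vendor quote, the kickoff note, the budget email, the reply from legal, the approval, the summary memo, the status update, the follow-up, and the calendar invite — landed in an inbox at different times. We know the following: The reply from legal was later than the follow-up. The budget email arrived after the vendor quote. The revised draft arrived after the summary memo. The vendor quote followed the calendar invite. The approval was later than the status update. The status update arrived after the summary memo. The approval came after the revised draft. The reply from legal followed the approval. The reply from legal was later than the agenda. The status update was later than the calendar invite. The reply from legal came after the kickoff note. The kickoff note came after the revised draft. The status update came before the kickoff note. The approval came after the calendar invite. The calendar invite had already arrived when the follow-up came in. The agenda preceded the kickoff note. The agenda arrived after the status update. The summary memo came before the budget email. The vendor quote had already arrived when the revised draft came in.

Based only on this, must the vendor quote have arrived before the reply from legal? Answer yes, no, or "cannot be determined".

Chain the constraints: the vendor quote → the revised draft → the approval → the reply from legal. Each link is directly stated, so the vendor quote comes before the reply from legal.

yes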